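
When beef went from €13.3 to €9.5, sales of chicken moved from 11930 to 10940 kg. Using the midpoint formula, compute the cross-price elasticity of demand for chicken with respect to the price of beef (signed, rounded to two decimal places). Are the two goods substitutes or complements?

%ΔQ_{chicken} = (10940 − 11930)/avg = -990/11435 = -0.086576…
%ΔP_{beef} = (9.5 − 13.3)/avg = -3.8/11.4 = -0.333333…
E_cross = (-990/11435) / (-3.8/11.4) = 0.2597…
E_cross > 0 ⇒ the goods are substitutes.

0.26; substitutes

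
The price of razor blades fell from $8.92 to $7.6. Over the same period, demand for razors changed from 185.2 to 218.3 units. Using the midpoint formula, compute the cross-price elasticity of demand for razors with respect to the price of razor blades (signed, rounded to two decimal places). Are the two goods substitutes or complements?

%ΔQ_{razors} = (218.3 − 185.2)/avg = 33.1/201.75 = 0.164064…
%ΔP_{razor blades} = (7.6 − 8.92)/avg = -1.32/8.26 = -0.159806…
E_cross = (33.1/201.75) / (-1.32/8.26) = -1.0266…
E_cross < 0 ⇒ the goods are complements.

-1.03; complements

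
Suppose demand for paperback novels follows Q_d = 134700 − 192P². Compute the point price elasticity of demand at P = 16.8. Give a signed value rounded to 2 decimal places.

dQ_d/dP = −2·192·P = -6451.2. At P = 16.8, Q_d = 80509.92.
Ed = (dQ_d/dP)·(P/Q_d) = (-6451.2) × (16.8/80509.92) = -1.3461…

-1.35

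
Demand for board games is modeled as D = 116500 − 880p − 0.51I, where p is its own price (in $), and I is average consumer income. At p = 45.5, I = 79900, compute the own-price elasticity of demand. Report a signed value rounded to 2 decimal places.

-1.12

At the given values, D = 116500 − 880(45.5) − 0.51(79900) = 35711.
∂D/∂p = −880.
E = (-880) × (45.5/35711) = -1.1212…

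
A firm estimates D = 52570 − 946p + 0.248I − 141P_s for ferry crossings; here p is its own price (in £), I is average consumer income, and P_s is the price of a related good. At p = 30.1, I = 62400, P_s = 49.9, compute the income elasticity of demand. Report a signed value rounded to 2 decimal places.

At the given values, D = 52570 − 946(30.1) + 0.248(62400) − 141(49.9) = 32534.7.
∂D/∂I = 0.248.
E = (0.248) × (62400/32534.7) = 0.4756…

0.48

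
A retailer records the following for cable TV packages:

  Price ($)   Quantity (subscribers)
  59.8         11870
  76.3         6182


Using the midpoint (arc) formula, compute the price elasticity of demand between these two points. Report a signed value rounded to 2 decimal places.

-2.60

%ΔQ = (6182 − 11870) / [(11870 + 6182)/2] = -5688/9026 = -0.630179…
%ΔP = (76.3 − 59.8) / [(59.8 + 76.3)/2] = 16.5/68.05 = 0.242468…
Arc Ed = %ΔQ / %ΔP = (-5688/9026) / (16.5/68.05) = -2.5990…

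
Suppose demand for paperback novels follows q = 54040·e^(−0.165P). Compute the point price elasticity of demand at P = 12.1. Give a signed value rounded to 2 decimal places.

dq/dP = −0.165·q = -1210.96. At P = 12.1, q = 7339.16.
Ed = (dq/dP)·(P/q) = (-1210.96) × (12.1/7339.16) = -1.9965

-2.00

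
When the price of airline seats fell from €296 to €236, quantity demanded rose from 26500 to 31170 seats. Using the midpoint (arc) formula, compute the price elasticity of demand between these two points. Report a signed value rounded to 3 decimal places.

%ΔQ = (31170 − 26500) / [(26500 + 31170)/2] = 4670/28835 = 0.161955…
%ΔP = (236 − 296) / [(296 + 236)/2] = -60/266 = -0.225563…
Arc Ed = %ΔQ / %ΔP = (4670/28835) / (-60/266) = -0.71800…

-0.718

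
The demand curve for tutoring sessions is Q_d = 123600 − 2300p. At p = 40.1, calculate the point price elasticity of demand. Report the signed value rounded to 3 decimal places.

-2.940

dQ_d/dp = −2300. At p = 40.1, Q_d = 123600 − 2300(40.1) = 31370.
Ed = (dQ_d/dp)·(p/Q_d) = −2300 × (40.1/31370) = -2.94007…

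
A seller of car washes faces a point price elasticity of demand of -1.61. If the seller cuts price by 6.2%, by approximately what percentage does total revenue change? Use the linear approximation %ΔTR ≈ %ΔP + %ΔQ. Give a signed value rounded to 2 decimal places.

+3.78%

%ΔQ ≈ Ed × %ΔP = (-1.61) × (-6.2%) = +9.9820%
%ΔTR ≈ %ΔP + %ΔQ = (-6.2%) + (+9.9820%) = +3.7820%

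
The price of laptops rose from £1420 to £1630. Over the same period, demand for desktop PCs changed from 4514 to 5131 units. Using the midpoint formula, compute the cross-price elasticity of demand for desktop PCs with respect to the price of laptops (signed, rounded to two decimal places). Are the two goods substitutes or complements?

%ΔQ_{desktop PCs} = (5131 − 4514)/avg = 617/4822.5 = 0.127941…
%ΔP_{laptops} = (1630 − 1420)/avg = 210/1525 = 0.137704…
E_cross = (617/4822.5) / (210/1525) = 0.9291…
E_cross > 0 ⇒ the goods are substitutes.

0.93; substitutes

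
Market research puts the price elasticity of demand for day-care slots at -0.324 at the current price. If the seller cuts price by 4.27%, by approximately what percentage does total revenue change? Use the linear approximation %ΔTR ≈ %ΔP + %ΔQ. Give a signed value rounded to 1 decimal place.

%ΔQ ≈ Ed × %ΔP = (-0.324) × (-4.27%) = +1.3835%
%ΔTR ≈ %ΔP + %ΔQ = (-4.27%) + (+1.3835%) = -2.8865%

-2.9%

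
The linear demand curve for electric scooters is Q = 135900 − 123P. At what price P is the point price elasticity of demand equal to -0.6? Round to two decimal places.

Ed = −123P/(135900 − 123P). Set this equal to -0.6:
123P = 0.6·(135900 − 123P) ⇒ 123P(1 + 0.6) = 0.6·135900
P = 0.6·135900 / (123·1.6) = 414.3292…

414.33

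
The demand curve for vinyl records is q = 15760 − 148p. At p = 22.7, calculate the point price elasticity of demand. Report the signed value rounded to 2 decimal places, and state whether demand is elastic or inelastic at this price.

-0.27; inelastic

dq/dp = −148. At p = 22.7, q = 15760 − 148(22.7) = 12400.4.
Ed = (dq/dp)·(p/q) = −148 × (22.7/12400.4) = -0.2709…
|Ed| = 0.27 < 1, so demand is inelastic.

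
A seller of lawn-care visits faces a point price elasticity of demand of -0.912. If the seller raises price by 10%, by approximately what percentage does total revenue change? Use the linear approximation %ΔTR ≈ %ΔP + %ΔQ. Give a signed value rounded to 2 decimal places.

%ΔQ ≈ Ed × %ΔP = (-0.912) × (+10%) = -9.1200%
%ΔTR ≈ %ΔP + %ΔQ = (+10%) + (-9.1200%) = +0.8800%

+0.88%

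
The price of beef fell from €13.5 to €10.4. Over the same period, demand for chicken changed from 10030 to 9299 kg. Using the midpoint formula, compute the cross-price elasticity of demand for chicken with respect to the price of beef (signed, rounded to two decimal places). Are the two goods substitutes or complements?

%ΔQ_{chicken} = (9299 − 10030)/avg = -731/9664.5 = -0.075637…
%ΔP_{beef} = (10.4 − 13.5)/avg = -3.1/11.95 = -0.259414…
E_cross = (-731/9664.5) / (-3.1/11.95) = 0.2915…
E_cross > 0 ⇒ the goods are substitutes.

0.29; substitutes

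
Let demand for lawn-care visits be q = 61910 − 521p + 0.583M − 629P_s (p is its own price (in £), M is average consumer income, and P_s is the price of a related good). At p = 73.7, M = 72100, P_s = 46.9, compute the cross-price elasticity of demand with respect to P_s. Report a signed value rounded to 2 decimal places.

-0.82

At the given values, q = 61910 − 521(73.7) + 0.583(72100) − 629(46.9) = 36046.5.
∂q/∂P_s = -629.
E = (-629) × (46.9/36046.5) = -0.8183…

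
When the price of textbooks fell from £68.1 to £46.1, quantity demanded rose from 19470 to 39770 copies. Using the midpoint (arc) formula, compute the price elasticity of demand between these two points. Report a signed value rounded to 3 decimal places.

-1.779

%ΔQ = (39770 − 19470) / [(19470 + 39770)/2] = 20300/29620 = 0.685347…
%ΔP = (46.1 − 68.1) / [(68.1 + 46.1)/2] = -22/57.1 = -0.385288…
Arc Ed = %ΔQ / %ΔP = (20300/29620) / (-22/57.1) = -1.77878…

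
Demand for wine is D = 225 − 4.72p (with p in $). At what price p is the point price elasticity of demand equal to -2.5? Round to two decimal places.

34.05

Ed = −4.72p/(225 − 4.72p). Set this equal to -2.5:
4.72p = 2.5·(225 − 4.72p) ⇒ 4.72p(1 + 2.5) = 2.5·225
p = 2.5·225 / (4.72·3.5) = 34.0496…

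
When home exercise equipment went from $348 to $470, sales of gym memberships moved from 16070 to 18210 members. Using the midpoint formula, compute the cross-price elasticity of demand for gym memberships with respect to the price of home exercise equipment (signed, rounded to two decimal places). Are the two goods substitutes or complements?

0.42; substitutes

%ΔQ_{gym memberships} = (18210 − 16070)/avg = 2140/17140 = 0.124854…
%ΔP_{home exercise equipment} = (470 − 348)/avg = 122/409 = 0.298288…
E_cross = (2140/17140) / (122/409) = 0.4185…
E_cross > 0 ⇒ the goods are substitutes.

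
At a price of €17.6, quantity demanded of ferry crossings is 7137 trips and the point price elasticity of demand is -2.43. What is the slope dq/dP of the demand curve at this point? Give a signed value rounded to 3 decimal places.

-985.393

Ed = (dq/dP)·(P/q) ⇒ dq/dP = Ed·q/P = (-2.43)·7137/17.6 = -985.39261…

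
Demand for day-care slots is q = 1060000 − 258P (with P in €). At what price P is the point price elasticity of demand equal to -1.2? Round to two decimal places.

2241.01

Ed = −258P/(1060000 − 258P). Set this equal to -1.2:
258P = 1.2·(1060000 − 258P) ⇒ 258P(1 + 1.2) = 1.2·1060000
P = 1.2·1060000 / (258·2.2) = 2241.0147…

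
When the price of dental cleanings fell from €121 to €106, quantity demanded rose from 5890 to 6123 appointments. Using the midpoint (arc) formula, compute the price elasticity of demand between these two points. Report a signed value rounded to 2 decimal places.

-0.29

%ΔQ = (6123 − 5890) / [(5890 + 6123)/2] = 233/6006.5 = 0.038791…
%ΔP = (106 − 121) / [(121 + 106)/2] = -15/113.5 = -0.132158…
Arc Ed = %ΔQ / %ΔP = (233/6006.5) / (-15/113.5) = -0.2935…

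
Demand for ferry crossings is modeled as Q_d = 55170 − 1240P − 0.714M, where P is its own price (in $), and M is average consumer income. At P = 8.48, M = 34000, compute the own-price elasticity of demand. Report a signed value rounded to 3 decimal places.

At the given values, Q_d = 55170 − 1240(8.48) − 0.714(34000) = 20378.8.
∂Q_d/∂P = −1240.
E = (-1240) × (8.48/20378.8) = -0.51598…

-0.516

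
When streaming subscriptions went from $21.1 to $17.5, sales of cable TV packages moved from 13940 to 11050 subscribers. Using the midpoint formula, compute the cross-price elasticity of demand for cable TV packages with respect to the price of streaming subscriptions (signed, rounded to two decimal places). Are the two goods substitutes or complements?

%ΔQ_{cable TV packages} = (11050 − 13940)/avg = -2890/12495 = -0.231292…
%ΔP_{streaming subscriptions} = (17.5 − 21.1)/avg = -3.6/19.3 = -0.186528…
E_cross = (-2890/12495) / (-3.6/19.3) = 1.2399…
E_cross > 0 ⇒ the goods are substitutes.

1.24; substitutes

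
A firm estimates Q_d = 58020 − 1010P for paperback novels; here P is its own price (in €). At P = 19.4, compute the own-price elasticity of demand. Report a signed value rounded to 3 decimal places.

-0.510

At the given values, Q_d = 58020 − 1010(19.4) = 38426.
∂Q_d/∂P = −1010.
E = (-1010) × (19.4/38426) = -0.50991…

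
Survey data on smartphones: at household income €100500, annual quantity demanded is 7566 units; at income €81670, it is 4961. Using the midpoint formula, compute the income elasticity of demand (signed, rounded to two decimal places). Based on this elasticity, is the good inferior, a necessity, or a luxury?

%ΔQ = (4961 − 7566)/[( 7566 + 4961)/2] = -2605/6263.5 = -0.415901…
%ΔIncome = (81670 − 100500)/[( 100500 + 81670)/2] = -18830/91085 = -0.206729…
E_income = (-2605/6263.5) / (-18830/91085) = 2.0118…
E_income > 1 ⇒ normal good, luxury.

2.01; luxury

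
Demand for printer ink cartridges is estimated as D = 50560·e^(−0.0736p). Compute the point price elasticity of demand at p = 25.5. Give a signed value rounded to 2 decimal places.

dD/dp = −0.0736·D = -569.641. At p = 25.5, D = 7739.68.
Ed = (dD/dp)·(p/D) = (-569.641) × (25.5/7739.68) = -1.8768

-1.88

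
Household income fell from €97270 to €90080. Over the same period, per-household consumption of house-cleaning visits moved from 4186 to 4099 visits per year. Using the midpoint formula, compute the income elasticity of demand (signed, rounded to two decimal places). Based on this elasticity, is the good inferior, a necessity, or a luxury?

%ΔQ = (4099 − 4186)/[( 4186 + 4099)/2] = -87/4142.5 = -0.021001…
%ΔIncome = (90080 − 97270)/[( 97270 + 90080)/2] = -7190/93675 = -0.076754…
E_income = (-87/4142.5) / (-7190/93675) = 0.2736…
0 < E_income < 1 ⇒ normal good, necessity.

0.27; necessity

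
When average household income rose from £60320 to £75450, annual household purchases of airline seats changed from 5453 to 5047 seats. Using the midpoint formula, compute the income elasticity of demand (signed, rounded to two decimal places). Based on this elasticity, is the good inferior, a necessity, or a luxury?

%ΔQ = (5047 − 5453)/[( 5453 + 5047)/2] = -406/5250 = -0.077333…
%ΔIncome = (75450 − 60320)/[( 60320 + 75450)/2] = 15130/67885 = 0.222876…
E_income = (-406/5250) / (15130/67885) = -0.3469…
E_income < 0 ⇒ inferior good.

-0.35; inferior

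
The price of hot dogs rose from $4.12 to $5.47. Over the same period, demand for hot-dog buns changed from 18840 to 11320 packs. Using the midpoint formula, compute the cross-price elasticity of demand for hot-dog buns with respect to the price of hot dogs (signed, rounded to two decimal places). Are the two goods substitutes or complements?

-1.77; complements

%ΔQ_{hot-dog buns} = (11320 − 18840)/avg = -7520/15080 = -0.498673…
%ΔP_{hot dogs} = (5.47 − 4.12)/avg = 1.35/4.795 = 0.281543…
E_cross = (-7520/15080) / (1.35/4.795) = -1.7712…
E_cross < 0 ⇒ the goods are complements.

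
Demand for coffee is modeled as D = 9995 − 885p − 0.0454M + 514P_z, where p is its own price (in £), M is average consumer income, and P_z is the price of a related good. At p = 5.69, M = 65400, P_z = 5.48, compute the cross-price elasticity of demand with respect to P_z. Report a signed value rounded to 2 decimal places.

At the given values, D = 9995 − 885(5.69) − 0.0454(65400) + 514(5.48) = 4806.91.
∂D/∂P_z = 514.
E = (514) × (5.48/4806.91) = 0.5859…

0.59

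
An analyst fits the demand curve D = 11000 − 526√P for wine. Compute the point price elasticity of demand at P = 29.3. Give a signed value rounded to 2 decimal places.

-0.17

dD/dP = −526/(2√P) = -48.5872. At P = 29.3, D = 8152.79.
Ed = (dD/dP)·(P/D) = (-48.5872) × (29.3/8152.79) = -0.1746…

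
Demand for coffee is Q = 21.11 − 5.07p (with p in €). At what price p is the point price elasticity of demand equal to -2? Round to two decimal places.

Ed = −5.07p/(21.11 − 5.07p). Set this equal to -2:
5.07p = 2·(21.11 − 5.07p) ⇒ 5.07p(1 + 2) = 2·21.11
p = 2·21.11 / (5.07·3) = 2.7758…

2.78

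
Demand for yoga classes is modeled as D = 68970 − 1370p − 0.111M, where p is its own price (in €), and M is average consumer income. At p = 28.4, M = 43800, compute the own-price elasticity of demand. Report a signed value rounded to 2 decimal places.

-1.54

At the given values, D = 68970 − 1370(28.4) − 0.111(43800) = 25200.2.
∂D/∂p = −1370.
E = (-1370) × (28.4/25200.2) = -1.5439…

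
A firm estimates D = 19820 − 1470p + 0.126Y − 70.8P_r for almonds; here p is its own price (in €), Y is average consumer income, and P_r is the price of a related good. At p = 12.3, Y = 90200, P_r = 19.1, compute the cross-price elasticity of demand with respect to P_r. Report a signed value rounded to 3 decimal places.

At the given values, D = 19820 − 1470(12.3) + 0.126(90200) − 70.8(19.1) = 11751.92.
∂D/∂P_r = -70.8.
E = (-70.8) × (19.1/11751.92) = -0.11506…

-0.115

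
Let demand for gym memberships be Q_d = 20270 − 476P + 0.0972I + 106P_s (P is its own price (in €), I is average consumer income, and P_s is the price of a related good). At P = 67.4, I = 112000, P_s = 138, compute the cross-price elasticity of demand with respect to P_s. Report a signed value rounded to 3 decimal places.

At the given values, Q_d = 20270 − 476(67.4) + 0.0972(112000) + 106(138) = 13702.
∂Q_d/∂P_s = 106.
E = (106) × (138/13702) = 1.06758…

1.068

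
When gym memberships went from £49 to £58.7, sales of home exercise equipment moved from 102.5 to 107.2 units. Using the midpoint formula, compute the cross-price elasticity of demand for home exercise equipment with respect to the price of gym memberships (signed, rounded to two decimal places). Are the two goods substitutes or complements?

0.25; substitutes

%ΔQ_{home exercise equipment} = (107.2 − 102.5)/avg = 4.7/104.85 = 0.044825…
%ΔP_{gym memberships} = (58.7 − 49)/avg = 9.7/53.85 = 0.180129…
E_cross = (4.7/104.85) / (9.7/53.85) = 0.2488…
E_cross > 0 ⇒ the goods are substitutes.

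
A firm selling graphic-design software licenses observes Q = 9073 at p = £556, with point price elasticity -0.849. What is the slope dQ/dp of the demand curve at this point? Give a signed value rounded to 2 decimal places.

-13.85

Ed = (dQ/dp)·(p/Q) ⇒ dQ/dp = Ed·Q/p = (-0.849)·9073/556 = -13.8542…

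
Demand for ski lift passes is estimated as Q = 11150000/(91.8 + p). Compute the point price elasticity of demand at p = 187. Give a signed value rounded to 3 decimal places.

dQ/dp = −11150000/(91.8 + p)² = -143.446. At p = 187, Q = 39992.8.
Ed = (dQ/dp)·(p/Q) = (-143.446) × (187/39992.8) = -0.67073…

-0.671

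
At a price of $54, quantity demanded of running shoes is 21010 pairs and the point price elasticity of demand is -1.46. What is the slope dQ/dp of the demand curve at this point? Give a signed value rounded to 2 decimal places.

Ed = (dQ/dp)·(p/Q) ⇒ dQ/dp = Ed·Q/p = (-1.46)·21010/54 = -568.0481…

-568.05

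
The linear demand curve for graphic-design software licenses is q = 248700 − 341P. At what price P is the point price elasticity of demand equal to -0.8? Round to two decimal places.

324.14

Ed = −341P/(248700 − 341P). Set this equal to -0.8:
341P = 0.8·(248700 − 341P) ⇒ 341P(1 + 0.8) = 0.8·248700
P = 0.8·248700 / (341·1.8) = 324.1446…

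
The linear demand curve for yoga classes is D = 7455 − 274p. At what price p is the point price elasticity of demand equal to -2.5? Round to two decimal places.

19.43

Ed = −274p/(7455 − 274p). Set this equal to -2.5:
274p = 2.5·(7455 − 274p) ⇒ 274p(1 + 2.5) = 2.5·7455
p = 2.5·7455 / (274·3.5) = 19.4343…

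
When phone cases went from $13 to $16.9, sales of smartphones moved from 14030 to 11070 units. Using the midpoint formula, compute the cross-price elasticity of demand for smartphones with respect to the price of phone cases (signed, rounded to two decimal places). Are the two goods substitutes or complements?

%ΔQ_{smartphones} = (11070 − 14030)/avg = -2960/12550 = -0.235856…
%ΔP_{phone cases} = (16.9 − 13)/avg = 3.9/14.95 = 0.260869…
E_cross = (-2960/12550) / (3.9/14.95) = -0.9041…
E_cross < 0 ⇒ the goods are complements.

-0.90; complements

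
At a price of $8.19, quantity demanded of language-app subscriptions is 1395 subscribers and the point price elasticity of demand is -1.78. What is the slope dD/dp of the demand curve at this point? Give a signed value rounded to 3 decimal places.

Ed = (dD/dp)·(p/D) ⇒ dD/dp = Ed·D/p = (-1.78)·1395/8.19 = -303.18681…

-303.187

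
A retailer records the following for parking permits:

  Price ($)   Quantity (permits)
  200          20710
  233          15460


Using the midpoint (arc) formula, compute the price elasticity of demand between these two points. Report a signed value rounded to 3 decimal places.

-1.905

%ΔQ = (15460 − 20710) / [(20710 + 15460)/2] = -5250/18085 = -0.290295…
%ΔP = (233 − 200) / [(200 + 233)/2] = 33/216.5 = 0.152424…
Arc Ed = %ΔQ / %ΔP = (-5250/18085) / (33/216.5) = -1.90451…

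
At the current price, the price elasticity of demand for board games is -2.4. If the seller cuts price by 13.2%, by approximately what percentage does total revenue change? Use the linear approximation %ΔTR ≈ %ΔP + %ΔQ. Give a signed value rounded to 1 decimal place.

%ΔQ ≈ Ed × %ΔP = (-2.4) × (-13.2%) = +31.6800%
%ΔTR ≈ %ΔP + %ΔQ = (-13.2%) + (+31.6800%) = +18.4800%

+18.5%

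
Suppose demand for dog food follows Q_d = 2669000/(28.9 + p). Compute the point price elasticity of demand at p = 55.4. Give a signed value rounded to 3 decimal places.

dQ_d/dp = −2669000/(28.9 + p)² = -375.572. At p = 55.4, Q_d = 31660.7.
Ed = (dQ_d/dp)·(p/Q_d) = (-375.572) × (55.4/31660.7) = -0.65717…

-0.657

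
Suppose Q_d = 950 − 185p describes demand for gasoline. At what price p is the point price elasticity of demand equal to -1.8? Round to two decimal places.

Ed = −185p/(950 − 185p). Set this equal to -1.8:
185p = 1.8·(950 − 185p) ⇒ 185p(1 + 1.8) = 1.8·950
p = 1.8·950 / (185·2.8) = 3.3011…

3.30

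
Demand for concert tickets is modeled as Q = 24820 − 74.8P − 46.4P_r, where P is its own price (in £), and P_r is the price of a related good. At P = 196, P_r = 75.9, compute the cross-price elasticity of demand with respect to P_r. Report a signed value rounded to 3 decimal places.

At the given values, Q = 24820 − 74.8(196) − 46.4(75.9) = 6637.44.
∂Q/∂P_r = -46.4.
E = (-46.4) × (75.9/6637.44) = -0.53059…

-0.531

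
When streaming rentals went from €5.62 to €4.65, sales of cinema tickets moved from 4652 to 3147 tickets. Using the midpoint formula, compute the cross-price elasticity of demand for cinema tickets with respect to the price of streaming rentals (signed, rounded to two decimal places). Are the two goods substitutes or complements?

2.04; substitutes

%ΔQ_{cinema tickets} = (3147 − 4652)/avg = -1505/3899.5 = -0.385946…
%ΔP_{streaming rentals} = (4.65 − 5.62)/avg = -0.97/5.135 = -0.188899…
E_cross = (-1505/3899.5) / (-0.97/5.135) = 2.0431…
E_cross > 0 ⇒ the goods are substitutes.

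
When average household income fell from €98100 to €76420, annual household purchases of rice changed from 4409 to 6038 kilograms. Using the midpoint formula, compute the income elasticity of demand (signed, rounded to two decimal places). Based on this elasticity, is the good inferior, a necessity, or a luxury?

-1.26; inferior

%ΔQ = (6038 − 4409)/[( 4409 + 6038)/2] = 1629/5223.5 = 0.311859…
%ΔIncome = (76420 − 98100)/[( 98100 + 76420)/2] = -21680/87260 = -0.248452…
E_income = (1629/5223.5) / (-21680/87260) = -1.2552…
E_income < 0 ⇒ inferior good.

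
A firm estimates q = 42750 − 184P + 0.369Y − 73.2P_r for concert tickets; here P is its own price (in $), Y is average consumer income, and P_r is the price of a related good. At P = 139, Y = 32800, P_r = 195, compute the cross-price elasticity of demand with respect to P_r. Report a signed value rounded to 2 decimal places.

At the given values, q = 42750 − 184(139) + 0.369(32800) − 73.2(195) = 15003.2.
∂q/∂P_r = -73.2.
E = (-73.2) × (195/15003.2) = -0.9513…

-0.95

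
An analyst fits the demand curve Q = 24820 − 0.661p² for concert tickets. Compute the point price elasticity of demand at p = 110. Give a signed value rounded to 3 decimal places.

-0.951

dQ/dp = −2·0.661·p = -145.42. At p = 110, Q = 16821.9.
Ed = (dQ/dp)·(p/Q) = (-145.42) × (110/16821.9) = -0.95091…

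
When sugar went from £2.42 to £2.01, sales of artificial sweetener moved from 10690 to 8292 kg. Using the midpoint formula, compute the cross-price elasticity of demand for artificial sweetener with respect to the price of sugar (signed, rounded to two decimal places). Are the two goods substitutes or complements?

%ΔQ_{artificial sweetener} = (8292 − 10690)/avg = -2398/9491 = -0.252660…
%ΔP_{sugar} = (2.01 − 2.42)/avg = -0.41/2.215 = -0.185101…
E_cross = (-2398/9491) / (-0.41/2.215) = 1.3649…
E_cross > 0 ⇒ the goods are substitutes.

1.36; substitutes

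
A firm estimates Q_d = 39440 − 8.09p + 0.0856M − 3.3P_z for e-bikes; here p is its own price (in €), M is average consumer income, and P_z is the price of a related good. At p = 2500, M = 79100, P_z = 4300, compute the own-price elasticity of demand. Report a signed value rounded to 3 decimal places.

-1.715

At the given values, Q_d = 39440 − 8.09(2500) + 0.0856(79100) − 3.3(4300) = 11795.96.
∂Q_d/∂p = −8.09.
E = (-8.09) × (2500/11795.96) = -1.71457…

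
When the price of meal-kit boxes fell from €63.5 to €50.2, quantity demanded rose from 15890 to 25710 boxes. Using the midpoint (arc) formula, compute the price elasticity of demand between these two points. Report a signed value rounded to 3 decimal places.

%ΔQ = (25710 − 15890) / [(15890 + 25710)/2] = 9820/20800 = 0.472115…
%ΔP = (50.2 − 63.5) / [(63.5 + 50.2)/2] = -13.3/56.85 = -0.233948…
Arc Ed = %ΔQ / %ΔP = (9820/20800) / (-13.3/56.85) = -2.01802…

-2.018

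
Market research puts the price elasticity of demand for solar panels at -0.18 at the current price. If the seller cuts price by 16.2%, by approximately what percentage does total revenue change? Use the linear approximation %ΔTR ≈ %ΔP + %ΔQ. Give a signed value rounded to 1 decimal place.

-13.3%

%ΔQ ≈ Ed × %ΔP = (-0.18) × (-16.2%) = +2.9160%
%ΔTR ≈ %ΔP + %ΔQ = (-16.2%) + (+2.9160%) = -13.2840%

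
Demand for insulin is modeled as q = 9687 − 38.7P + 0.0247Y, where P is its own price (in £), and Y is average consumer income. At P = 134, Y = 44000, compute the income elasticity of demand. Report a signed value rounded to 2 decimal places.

At the given values, q = 9687 − 38.7(134) + 0.0247(44000) = 5588.
∂q/∂Y = 0.0247.
E = (0.0247) × (44000/5588) = 0.1944…

0.19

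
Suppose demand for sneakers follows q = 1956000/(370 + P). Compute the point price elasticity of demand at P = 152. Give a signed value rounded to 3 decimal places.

dq/dP = −1956000/(370 + P)² = -7.1784. At P = 152, q = 3747.13.
Ed = (dq/dP)·(P/q) = (-7.1784) × (152/3747.13) = -0.29118…

-0.291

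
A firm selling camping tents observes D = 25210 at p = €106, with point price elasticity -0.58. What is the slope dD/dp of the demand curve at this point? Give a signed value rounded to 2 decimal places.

-137.94

Ed = (dD/dp)·(p/D) ⇒ dD/dp = Ed·D/p = (-0.58)·25210/106 = -137.9415…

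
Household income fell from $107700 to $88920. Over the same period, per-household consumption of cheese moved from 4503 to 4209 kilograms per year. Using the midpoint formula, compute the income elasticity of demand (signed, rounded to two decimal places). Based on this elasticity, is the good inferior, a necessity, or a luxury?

%ΔQ = (4209 − 4503)/[( 4503 + 4209)/2] = -294/4356 = -0.067493…
%ΔIncome = (88920 − 107700)/[( 107700 + 88920)/2] = -18780/98310 = -0.191028…
E_income = (-294/4356) / (-18780/98310) = 0.3533…
0 < E_income < 1 ⇒ normal good, necessity.

0.35; necessity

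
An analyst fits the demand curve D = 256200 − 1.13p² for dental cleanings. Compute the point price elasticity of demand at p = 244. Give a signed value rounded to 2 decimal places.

dD/dp = −2·1.13·p = -551.44. At p = 244, D = 188924.32.
Ed = (dD/dp)·(p/D) = (-551.44) × (244/188924.32) = -0.7121…

-0.71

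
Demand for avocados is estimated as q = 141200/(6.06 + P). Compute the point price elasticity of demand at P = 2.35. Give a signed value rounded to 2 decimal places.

-0.28

dq/dP = −141200/(6.06 + P)² = -1996.38. At P = 2.35, q = 16789.5.
Ed = (dq/dP)·(P/q) = (-1996.38) × (2.35/16789.5) = -0.2794…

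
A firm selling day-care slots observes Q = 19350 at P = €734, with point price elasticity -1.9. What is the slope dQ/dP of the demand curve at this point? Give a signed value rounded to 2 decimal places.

Ed = (dQ/dP)·(P/Q) ⇒ dQ/dP = Ed·Q/P = (-1.9)·19350/734 = -50.0885…

-50.09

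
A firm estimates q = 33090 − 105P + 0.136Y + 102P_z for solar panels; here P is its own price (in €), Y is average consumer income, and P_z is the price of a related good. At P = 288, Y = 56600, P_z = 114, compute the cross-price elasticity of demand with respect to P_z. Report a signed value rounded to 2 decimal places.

0.52

At the given values, q = 33090 − 105(288) + 0.136(56600) + 102(114) = 22175.6.
∂q/∂P_z = 102.
E = (102) × (114/22175.6) = 0.5243…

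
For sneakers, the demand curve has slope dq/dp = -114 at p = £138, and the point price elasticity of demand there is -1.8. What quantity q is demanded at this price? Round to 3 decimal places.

Ed = (dq/dp)·(p/q) ⇒ q = (dq/dp)·p/Ed = (-114)·138/(-1.8) = 8740

8740.000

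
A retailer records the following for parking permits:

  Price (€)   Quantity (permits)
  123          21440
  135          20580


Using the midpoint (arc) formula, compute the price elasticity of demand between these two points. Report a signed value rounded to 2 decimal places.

%ΔQ = (20580 − 21440) / [(21440 + 20580)/2] = -860/21010 = -0.040932…
%ΔP = (135 − 123) / [(123 + 135)/2] = 12/129 = 0.093023…
Arc Ed = %ΔQ / %ΔP = (-860/21010) / (12/129) = -0.4400…

-0.44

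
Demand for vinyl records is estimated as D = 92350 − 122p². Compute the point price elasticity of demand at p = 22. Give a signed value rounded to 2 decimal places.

dD/dp = −2·122·p = -5368. At p = 22, D = 33302.
Ed = (dD/dp)·(p/D) = (-5368) × (22/33302) = -3.5462…

-3.55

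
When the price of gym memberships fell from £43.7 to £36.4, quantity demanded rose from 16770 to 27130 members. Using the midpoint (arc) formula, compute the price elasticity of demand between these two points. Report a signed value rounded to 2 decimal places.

%ΔQ = (27130 − 16770) / [(16770 + 27130)/2] = 10360/21950 = 0.471981…
%ΔP = (36.4 − 43.7) / [(43.7 + 36.4)/2] = -7.3/40.05 = -0.182272…
Arc Ed = %ΔQ / %ΔP = (10360/21950) / (-7.3/40.05) = -2.5894…

-2.59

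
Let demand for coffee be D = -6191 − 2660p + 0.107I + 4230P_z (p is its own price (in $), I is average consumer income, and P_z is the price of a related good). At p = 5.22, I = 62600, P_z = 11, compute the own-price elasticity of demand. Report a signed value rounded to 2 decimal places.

At the given values, D = -6191 − 2660(5.22) + 0.107(62600) + 4230(11) = 33152.
∂D/∂p = −2660.
E = (-2660) × (5.22/33152) = -0.4188…

-0.42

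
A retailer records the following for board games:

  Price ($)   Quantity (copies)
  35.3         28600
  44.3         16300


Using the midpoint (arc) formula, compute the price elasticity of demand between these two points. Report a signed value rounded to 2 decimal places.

%ΔQ = (16300 − 28600) / [(28600 + 16300)/2] = -12300/22450 = -0.547884…
%ΔP = (44.3 − 35.3) / [(35.3 + 44.3)/2] = 9/39.8 = 0.226130…
Arc Ed = %ΔQ / %ΔP = (-12300/22450) / (9/39.8) = -2.4228…

-2.42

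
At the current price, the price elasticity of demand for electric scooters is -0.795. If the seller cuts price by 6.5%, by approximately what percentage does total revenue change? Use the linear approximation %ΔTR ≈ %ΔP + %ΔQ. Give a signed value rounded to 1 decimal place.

%ΔQ ≈ Ed × %ΔP = (-0.795) × (-6.5%) = +5.1675%
%ΔTR ≈ %ΔP + %ΔQ = (-6.5%) + (+5.1675%) = -1.3325%

-1.3%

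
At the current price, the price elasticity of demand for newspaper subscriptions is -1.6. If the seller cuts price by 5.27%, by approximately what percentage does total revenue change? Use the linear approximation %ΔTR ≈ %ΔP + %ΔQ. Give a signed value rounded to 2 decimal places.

%ΔQ ≈ Ed × %ΔP = (-1.6) × (-5.27%) = +8.4320%
%ΔTR ≈ %ΔP + %ΔQ = (-5.27%) + (+8.4320%) = +3.1620%

+3.16%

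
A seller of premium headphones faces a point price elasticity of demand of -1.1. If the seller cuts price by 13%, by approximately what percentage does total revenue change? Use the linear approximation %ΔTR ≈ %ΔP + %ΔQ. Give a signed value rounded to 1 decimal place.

%ΔQ ≈ Ed × %ΔP = (-1.1) × (-13%) = +14.3000%
%ΔTR ≈ %ΔP + %ΔQ = (-13%) + (+14.3000%) = +1.3000%

+1.3%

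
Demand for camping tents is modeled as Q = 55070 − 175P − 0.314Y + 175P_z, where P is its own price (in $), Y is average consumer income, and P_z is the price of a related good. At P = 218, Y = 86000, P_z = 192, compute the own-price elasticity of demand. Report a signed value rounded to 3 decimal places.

At the given values, Q = 55070 − 175(218) − 0.314(86000) + 175(192) = 23516.
∂Q/∂P = −175.
E = (-175) × (218/23516) = -1.62229…

-1.622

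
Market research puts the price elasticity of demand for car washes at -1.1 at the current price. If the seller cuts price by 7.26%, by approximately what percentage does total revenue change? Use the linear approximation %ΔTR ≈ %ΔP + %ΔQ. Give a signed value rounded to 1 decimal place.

+0.7%

%ΔQ ≈ Ed × %ΔP = (-1.1) × (-7.26%) = +7.9860%
%ΔTR ≈ %ΔP + %ΔQ = (-7.26%) + (+7.9860%) = +0.7260%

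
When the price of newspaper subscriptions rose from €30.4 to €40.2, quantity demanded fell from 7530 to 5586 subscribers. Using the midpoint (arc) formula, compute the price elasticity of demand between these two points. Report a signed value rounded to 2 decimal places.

-1.07

%ΔQ = (5586 − 7530) / [(7530 + 5586)/2] = -1944/6558 = -0.296431…
%ΔP = (40.2 − 30.4) / [(30.4 + 40.2)/2] = 9.8/35.3 = 0.277620…
Arc Ed = %ΔQ / %ΔP = (-1944/6558) / (9.8/35.3) = -1.0677…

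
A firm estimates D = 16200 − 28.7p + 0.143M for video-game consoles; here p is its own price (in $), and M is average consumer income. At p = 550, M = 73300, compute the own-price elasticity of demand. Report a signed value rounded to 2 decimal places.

At the given values, D = 16200 − 28.7(550) + 0.143(73300) = 10896.9.
∂D/∂p = −28.7.
E = (-28.7) × (550/10896.9) = -1.4485…

-1.45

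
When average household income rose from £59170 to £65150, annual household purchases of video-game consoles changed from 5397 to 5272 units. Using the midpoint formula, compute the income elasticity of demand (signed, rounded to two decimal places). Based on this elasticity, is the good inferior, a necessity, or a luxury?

-0.24; inferior

%ΔQ = (5272 − 5397)/[( 5397 + 5272)/2] = -125/5334.5 = -0.023432…
%ΔIncome = (65150 − 59170)/[( 59170 + 65150)/2] = 5980/62160 = 0.096203…
E_income = (-125/5334.5) / (5980/62160) = -0.2435…
E_income < 0 ⇒ inferior good.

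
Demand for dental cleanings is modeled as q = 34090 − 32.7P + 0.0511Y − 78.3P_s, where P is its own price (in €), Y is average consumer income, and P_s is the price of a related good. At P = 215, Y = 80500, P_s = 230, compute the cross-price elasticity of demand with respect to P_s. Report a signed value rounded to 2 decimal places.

At the given values, q = 34090 − 32.7(215) + 0.0511(80500) − 78.3(230) = 13164.05.
∂q/∂P_s = -78.3.
E = (-78.3) × (230/13164.05) = -1.3680…

-1.37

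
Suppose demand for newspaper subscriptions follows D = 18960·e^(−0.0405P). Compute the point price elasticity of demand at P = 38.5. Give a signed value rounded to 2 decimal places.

dD/dP = −0.0405·D = -161.48. At P = 38.5, D = 3987.17.
Ed = (dD/dP)·(P/D) = (-161.48) × (38.5/3987.17) = -1.5592…

-1.56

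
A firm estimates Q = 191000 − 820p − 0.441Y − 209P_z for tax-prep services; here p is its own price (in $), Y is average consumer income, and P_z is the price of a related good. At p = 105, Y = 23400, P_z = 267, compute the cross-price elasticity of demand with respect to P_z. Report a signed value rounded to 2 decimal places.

-1.44

At the given values, Q = 191000 − 820(105) − 0.441(23400) − 209(267) = 38777.6.
∂Q/∂P_z = -209.
E = (-209) × (267/38777.6) = -1.4390…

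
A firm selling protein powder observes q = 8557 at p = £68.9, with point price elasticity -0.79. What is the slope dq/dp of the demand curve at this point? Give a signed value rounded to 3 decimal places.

-98.114

Ed = (dq/dp)·(p/q) ⇒ dq/dp = Ed·q/p = (-0.79)·8557/68.9 = -98.11364…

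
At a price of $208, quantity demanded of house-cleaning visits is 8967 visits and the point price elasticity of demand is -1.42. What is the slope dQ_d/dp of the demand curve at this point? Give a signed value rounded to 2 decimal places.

Ed = (dQ_d/dp)·(p/Q_d) ⇒ dQ_d/dp = Ed·Q_d/p = (-1.42)·8967/208 = -61.2170…

-61.22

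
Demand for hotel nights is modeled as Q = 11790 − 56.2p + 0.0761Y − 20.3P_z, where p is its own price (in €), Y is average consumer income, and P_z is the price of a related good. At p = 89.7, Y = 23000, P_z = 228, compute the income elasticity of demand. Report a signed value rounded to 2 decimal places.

0.45

At the given values, Q = 11790 − 56.2(89.7) + 0.0761(23000) − 20.3(228) = 3870.76.
∂Q/∂Y = 0.0761.
E = (0.0761) × (23000/3870.76) = 0.4521…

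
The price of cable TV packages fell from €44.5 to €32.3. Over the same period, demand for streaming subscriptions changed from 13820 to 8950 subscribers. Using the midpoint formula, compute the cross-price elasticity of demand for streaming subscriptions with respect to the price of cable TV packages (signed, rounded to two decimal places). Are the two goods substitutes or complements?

1.35; substitutes

%ΔQ_{streaming subscriptions} = (8950 − 13820)/avg = -4870/11385 = -0.427755…
%ΔP_{cable TV packages} = (32.3 − 44.5)/avg = -12.2/38.4 = -0.317708…
E_cross = (-4870/11385) / (-12.2/38.4) = 1.3463…
E_cross > 0 ⇒ the goods are substitutes.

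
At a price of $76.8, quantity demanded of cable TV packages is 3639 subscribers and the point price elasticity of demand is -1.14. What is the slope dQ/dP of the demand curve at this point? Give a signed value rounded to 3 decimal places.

Ed = (dQ/dP)·(P/Q) ⇒ dQ/dP = Ed·Q/P = (-1.14)·3639/76.8 = -54.01640…

-54.016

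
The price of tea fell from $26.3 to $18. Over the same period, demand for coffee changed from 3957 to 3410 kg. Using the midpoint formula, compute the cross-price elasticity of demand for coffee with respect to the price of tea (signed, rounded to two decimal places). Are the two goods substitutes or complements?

0.40; substitutes

%ΔQ_{coffee} = (3410 − 3957)/avg = -547/3683.5 = -0.148500…
%ΔP_{tea} = (18 − 26.3)/avg = -8.3/22.15 = -0.374717…
E_cross = (-547/3683.5) / (-8.3/22.15) = 0.3962…
E_cross > 0 ⇒ the goods are substitutes.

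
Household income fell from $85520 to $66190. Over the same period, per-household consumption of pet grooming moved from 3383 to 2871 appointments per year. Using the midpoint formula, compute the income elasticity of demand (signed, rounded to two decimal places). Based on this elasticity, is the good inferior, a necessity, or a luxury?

%ΔQ = (2871 − 3383)/[( 3383 + 2871)/2] = -512/3127 = -0.163735…
%ΔIncome = (66190 − 85520)/[( 85520 + 66190)/2] = -19330/75855 = -0.254828…
E_income = (-512/3127) / (-19330/75855) = 0.6425…
0 < E_income < 1 ⇒ normal good, necessity.

0.64; necessity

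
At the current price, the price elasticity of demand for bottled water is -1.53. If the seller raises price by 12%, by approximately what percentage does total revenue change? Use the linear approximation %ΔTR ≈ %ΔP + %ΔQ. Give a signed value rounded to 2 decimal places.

%ΔQ ≈ Ed × %ΔP = (-1.53) × (+12%) = -18.3600%
%ΔTR ≈ %ΔP + %ΔQ = (+12%) + (-18.3600%) = -6.3600%

-6.36%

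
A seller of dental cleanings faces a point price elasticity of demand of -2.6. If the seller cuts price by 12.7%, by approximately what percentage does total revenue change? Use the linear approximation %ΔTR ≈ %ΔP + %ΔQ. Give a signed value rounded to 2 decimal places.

%ΔQ ≈ Ed × %ΔP = (-2.6) × (-12.7%) = +33.0200%
%ΔTR ≈ %ΔP + %ΔQ = (-12.7%) + (+33.0200%) = +20.3200%

+20.32%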